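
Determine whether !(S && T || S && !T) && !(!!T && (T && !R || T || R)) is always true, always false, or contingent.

contingent

!(S && T || S && !T) && !(!!T && (T && !R || T || R))
= !(S && T || S && !T) && !(T && (T && !R || T || R))   (double negation)
= !S && !(T && (T && !R || T || R))   (distribution)
= !S && !(T && (T || R))   (absorption)
= !S && !T   (absorption)
This depends on S, T, so it is not a constant.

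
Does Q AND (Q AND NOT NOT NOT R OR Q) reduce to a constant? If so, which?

no

Q AND (Q AND NOT NOT NOT R OR Q)
= Q AND (Q AND NOT R OR Q)
= Q AND Q
= Q
This depends on Q, so it is not a constant.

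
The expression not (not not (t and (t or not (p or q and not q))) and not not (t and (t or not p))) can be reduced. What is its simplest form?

not t

not (not not (t and (t or not (p or q and not q))) and not not (t and (t or not p)))
= not (t and (t or not (p or q and not q))) or not (t and (t or not p))   — De Morgan
= not (t and (t or not p)) or not (t and (t or not p))   — complement / identity
= not (t and (t or not p))   — idempotence
= not t   — absorption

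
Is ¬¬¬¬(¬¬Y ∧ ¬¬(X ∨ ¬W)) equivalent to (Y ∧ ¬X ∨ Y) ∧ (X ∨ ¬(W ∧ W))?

E1: ¬¬¬¬(¬¬Y ∧ ¬¬(X ∨ ¬W))
    = ¬¬(¬¬Y ∧ ¬¬(X ∨ ¬W))   — double negation
    = ¬(¬Y ∨ ¬(X ∨ ¬W))   — De Morgan
    = Y ∧ (X ∨ ¬W)   — De Morgan
E2: (Y ∧ ¬X ∨ Y) ∧ (X ∨ ¬(W ∧ W))
    = Y ∧ (X ∨ ¬(W ∧ W))   — absorption
    = Y ∧ (X ∨ ¬W)   — idempotence
Both reduce to Y ∧ (X ∨ ¬W), so they are equivalent.

Yes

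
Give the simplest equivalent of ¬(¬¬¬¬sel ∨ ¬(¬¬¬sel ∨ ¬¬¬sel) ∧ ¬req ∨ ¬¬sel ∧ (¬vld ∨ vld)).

¬sel

¬(¬¬¬¬sel ∨ ¬(¬¬¬sel ∨ ¬¬¬sel) ∧ ¬req ∨ ¬¬sel ∧ (¬vld ∨ vld))
= ¬(¬¬¬¬sel ∨ ¬¬¬¬sel ∧ ¬req ∨ ¬¬sel ∧ (¬vld ∨ vld))
= ¬(¬¬¬¬sel ∨ ¬¬¬¬sel ∧ ¬req ∨ ¬¬sel)
= ¬(¬¬¬¬sel ∨ ¬¬sel)
= ¬(¬¬sel ∨ ¬¬sel)
= ¬sel ∧ ¬sel
= ¬sel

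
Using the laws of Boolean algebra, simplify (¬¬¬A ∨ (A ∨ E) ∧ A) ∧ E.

(¬¬¬A ∨ (A ∨ E) ∧ A) ∧ E
= (¬A ∨ (A ∨ E) ∧ A) ∧ E
= (¬A ∨ A) ∧ E
= E

E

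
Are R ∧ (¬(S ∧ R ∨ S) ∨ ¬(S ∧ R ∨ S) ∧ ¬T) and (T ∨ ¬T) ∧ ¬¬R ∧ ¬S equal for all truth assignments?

Yes

E1: R ∧ (¬(S ∧ R ∨ S) ∨ ¬(S ∧ R ∨ S) ∧ ¬T)
    = R ∧ ¬(S ∧ R ∨ S)   [absorption]
    = R ∧ ¬S   [absorption]
E2: (T ∨ ¬T) ∧ ¬¬R ∧ ¬S
    = ¬¬R ∧ ¬S   [complement / identity]
    = R ∧ ¬S   [double negation]
Both reduce to R ∧ ¬S, so they are equivalent.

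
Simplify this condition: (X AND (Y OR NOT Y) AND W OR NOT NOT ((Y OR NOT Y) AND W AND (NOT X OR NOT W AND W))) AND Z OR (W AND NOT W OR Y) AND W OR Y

(X AND (Y OR NOT Y) AND W OR NOT NOT ((Y OR NOT Y) AND W AND (NOT X OR NOT W AND W))) AND Z OR (W AND NOT W OR Y) AND W OR Y
= (X AND (Y OR NOT Y) AND W OR NOT NOT ((Y OR NOT Y) AND W AND (NOT X OR NOT W AND W))) AND Z OR Y AND W OR Y   (complement / identity)
= (X AND (Y OR NOT Y) AND W OR NOT NOT ((Y OR NOT Y) AND W AND (NOT X OR NOT W AND W))) AND Z OR Y   (absorption)
= (X AND (Y OR NOT Y) AND W OR (Y OR NOT Y) AND W AND (NOT X OR NOT W AND W)) AND Z OR Y   (double negation)
= (X AND (Y OR NOT Y) AND W OR (Y OR NOT Y) AND W AND NOT X) AND Z OR Y   (complement / identity)
= (Y OR NOT Y) AND W AND Z OR Y   (distribution)
= W AND Z OR Y   (complement / identity)

W AND Z OR Y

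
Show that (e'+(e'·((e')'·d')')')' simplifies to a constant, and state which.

0

(e'+(e'·((e')'·d')')')'
= (e'+(e'·(e'+d))')'
= e·e'·(e'+d)
= e·e'
= 0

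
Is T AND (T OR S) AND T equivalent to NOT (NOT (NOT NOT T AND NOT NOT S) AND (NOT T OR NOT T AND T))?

E1: T AND (T OR S) AND T
    = T AND T   — absorption
    = T   — idempotence
E2: NOT (NOT (NOT NOT T AND NOT NOT S) AND (NOT T OR NOT T AND T))
    = NOT (NOT (NOT NOT T AND NOT NOT S) AND NOT T)   — complement / identity
    = NOT ((NOT T OR NOT S) AND NOT T)   — De Morgan
    = NOT NOT T   — absorption
    = T   — double negation
Both reduce to T, so they are equivalent.

Yes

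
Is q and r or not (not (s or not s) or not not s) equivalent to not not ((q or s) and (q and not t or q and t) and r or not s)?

Yes

E1: q and r or not (not (s or not s) or not not s)
    = q and r or (s or not s) and not s   [De Morgan]
    = q and r or not s   [complement / identity]
E2: not not ((q or s) and (q and not t or q and t) and r or not s)
    = (q or s) and (q and not t or q and t) and r or not s   [double negation]
    = (q or s) and q and r or not s   [distribution]
    = q and r or not s   [absorption]
Both reduce to q and r or not s, so they are equivalent.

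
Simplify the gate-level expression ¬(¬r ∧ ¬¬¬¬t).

¬(¬r ∧ ¬¬¬¬t)
= r ∨ ¬¬¬t   — De Morgan
= r ∨ ¬t   — double negation

r ∨ ¬t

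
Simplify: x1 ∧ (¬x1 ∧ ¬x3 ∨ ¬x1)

x1 ∧ (¬x1 ∧ ¬x3 ∨ ¬x1)
= x1 ∧ ¬x1   — absorption
= False   — complement

False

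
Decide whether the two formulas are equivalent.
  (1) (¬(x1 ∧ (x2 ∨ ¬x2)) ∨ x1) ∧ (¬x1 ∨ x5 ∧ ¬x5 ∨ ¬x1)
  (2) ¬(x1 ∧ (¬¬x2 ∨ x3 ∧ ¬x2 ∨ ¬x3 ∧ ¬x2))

Yes

E1: (¬(x1 ∧ (x2 ∨ ¬x2)) ∨ x1) ∧ (¬x1 ∨ x5 ∧ ¬x5 ∨ ¬x1)
    = (¬(x1 ∧ (x2 ∨ ¬x2)) ∨ x1) ∧ (¬x1 ∨ ¬x1)   — complement / identity
    = (¬x1 ∨ x1) ∧ (¬x1 ∨ ¬x1)   — complement / identity
    = ¬x1 ∨ x1 ∧ ¬x1   — distribution
    = ¬x1   — complement / identity
E2: ¬(x1 ∧ (¬¬x2 ∨ x3 ∧ ¬x2 ∨ ¬x3 ∧ ¬x2))
    = ¬(x1 ∧ (x2 ∨ x3 ∧ ¬x2 ∨ ¬x3 ∧ ¬x2))   — double negation
    = ¬(x1 ∧ (x2 ∨ ¬x2))   — distribution
    = ¬x1   — complement / identity
Both reduce to ¬x1, so they are equivalent.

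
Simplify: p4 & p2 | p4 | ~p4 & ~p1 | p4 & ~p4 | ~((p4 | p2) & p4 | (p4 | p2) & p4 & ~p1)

1

p4 & p2 | p4 | ~p4 & ~p1 | p4 & ~p4 | ~((p4 | p2) & p4 | (p4 | p2) & p4 & ~p1)
= p4 & p2 | p4 | ~p4 & ~p1 | p4 & ~p4 | ~((p4 | p2) & p4)   [absorption]
= p4 | ~p4 & ~p1 | p4 & ~p4 | ~((p4 | p2) & p4)   [absorption]
= p4 | ~p4 & ~p1 | ~((p4 | p2) & p4)   [complement / identity]
= p4 | ~p4 & ~p1 | ~p4   [absorption]
= p4 | ~p4   [absorption]
= 1   [complement]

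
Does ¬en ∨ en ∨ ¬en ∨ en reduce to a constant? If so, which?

¬en ∨ en ∨ ¬en ∨ en
= ¬en ∨ en   (idempotence)
= True   (complement)

yes, True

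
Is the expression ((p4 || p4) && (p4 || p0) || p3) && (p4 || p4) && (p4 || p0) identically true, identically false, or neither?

neither

((p4 || p4) && (p4 || p0) || p3) && (p4 || p4) && (p4 || p0)
= (p4 || p4) && (p4 || p0)   (absorption)
= p4 || p4 && p0   (distribution)
= p4   (absorption)
This depends on p4, so it is not a constant.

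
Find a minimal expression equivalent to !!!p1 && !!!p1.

!p1

!!!p1 && !!!p1
= !!!p1   — idempotence
= !p1   — double negation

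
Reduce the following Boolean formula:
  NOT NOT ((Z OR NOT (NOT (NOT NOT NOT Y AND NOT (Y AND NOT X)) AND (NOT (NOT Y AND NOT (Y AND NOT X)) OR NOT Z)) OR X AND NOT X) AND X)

(Z OR NOT Y) AND X

NOT NOT ((Z OR NOT (NOT (NOT NOT NOT Y AND NOT (Y AND NOT X)) AND (NOT (NOT Y AND NOT (Y AND NOT X)) OR NOT Z)) OR X AND NOT X) AND X)
= NOT NOT ((Z OR NOT (NOT (NOT Y AND NOT (Y AND NOT X)) AND (NOT (NOT Y AND NOT (Y AND NOT X)) OR NOT Z)) OR X AND NOT X) AND X)   (double negation)
= NOT NOT ((Z OR NOT NOT (NOT Y AND NOT (Y AND NOT X)) OR X AND NOT X) AND X)   (absorption)
= (Z OR NOT NOT (NOT Y AND NOT (Y AND NOT X)) OR X AND NOT X) AND X   (double negation)
= (Z OR NOT NOT (NOT Y AND NOT (Y AND NOT X))) AND X   (complement / identity)
= (Z OR NOT (Y OR Y AND NOT X)) AND X   (De Morgan)
= (Z OR NOT Y) AND X   (absorption)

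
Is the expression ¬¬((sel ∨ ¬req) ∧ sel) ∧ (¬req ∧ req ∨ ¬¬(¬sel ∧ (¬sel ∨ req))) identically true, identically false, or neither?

identically false

¬¬((sel ∨ ¬req) ∧ sel) ∧ (¬req ∧ req ∨ ¬¬(¬sel ∧ (¬sel ∨ req)))
= ¬¬((sel ∨ ¬req) ∧ sel) ∧ (¬req ∧ req ∨ ¬sel ∧ (¬sel ∨ req))   (double negation)
= ¬¬((sel ∨ ¬req) ∧ sel) ∧ (¬req ∧ req ∨ ¬sel)   (absorption)
= ¬¬((sel ∨ ¬req) ∧ sel) ∧ ¬sel   (complement / identity)
= ¬¬sel ∧ ¬sel   (absorption)
= sel ∧ ¬sel   (double negation)
= False   (complement)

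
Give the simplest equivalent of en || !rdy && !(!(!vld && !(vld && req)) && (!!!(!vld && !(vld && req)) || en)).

en || !rdy && !(!(!vld && !(vld && req)) && (!!!(!vld && !(vld && req)) || en))
= en || !rdy && !(!(!vld && !(vld && req)) && (!(!vld && !(vld && req)) || en))   (double negation)
= en || !rdy && !!(!vld && !(vld && req))   (absorption)
= en || !rdy && !(vld || vld && req)   (De Morgan)
= en || !rdy && !vld   (absorption)

en || !rdy && !vld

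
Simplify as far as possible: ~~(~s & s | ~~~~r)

r

~~(~s & s | ~~~~r)
= ~~(~s & s | ~~r)   [double negation]
= ~~~~r   [complement / identity]
= ~~r   [double negation]
= r   [double negation]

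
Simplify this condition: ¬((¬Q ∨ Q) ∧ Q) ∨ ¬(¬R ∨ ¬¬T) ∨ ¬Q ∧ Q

¬((¬Q ∨ Q) ∧ Q) ∨ ¬(¬R ∨ ¬¬T) ∨ ¬Q ∧ Q
= ¬((¬Q ∨ Q) ∧ Q) ∨ ¬(¬R ∨ ¬¬T)   [complement / identity]
= ¬((¬Q ∨ Q) ∧ Q) ∨ R ∧ ¬T   [De Morgan]
= ¬Q ∨ R ∧ ¬T   [complement / identity]

¬Q ∨ R ∧ ¬T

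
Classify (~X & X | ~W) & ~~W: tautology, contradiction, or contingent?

(~X & X | ~W) & ~~W
= (~X & X | ~W) & W
= ~W & W
= 0

contradiction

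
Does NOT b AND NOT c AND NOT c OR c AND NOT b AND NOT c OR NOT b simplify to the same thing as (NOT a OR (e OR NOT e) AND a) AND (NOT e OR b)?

E1: NOT b AND NOT c AND NOT c OR c AND NOT b AND NOT c OR NOT b
    = NOT b AND NOT c OR NOT b   [distribution]
    = NOT b   [absorption]
E2: (NOT a OR (e OR NOT e) AND a) AND (NOT e OR b)
    = (NOT a OR a) AND (NOT e OR b)   [complement / identity]
    = NOT e OR b   [complement / identity]
These differ: at a=0, b=1, c=1, e=1, E1 = 0 but E2 = 1.

No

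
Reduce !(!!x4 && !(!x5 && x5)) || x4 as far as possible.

!(!!x4 && !(!x5 && x5)) || x4
= !x4 || !x5 && x5 || x4
= !x4 || x4
= true

true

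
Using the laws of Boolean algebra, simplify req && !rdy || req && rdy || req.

req && !rdy || req && rdy || req
= req || req
= req

req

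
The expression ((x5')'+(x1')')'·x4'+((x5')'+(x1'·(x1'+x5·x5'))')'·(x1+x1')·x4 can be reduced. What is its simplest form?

((x5')'+(x1')')'·x4'+((x5')'+(x1'·(x1'+x5·x5'))')'·(x1+x1')·x4
= ((x5')'+(x1')')'·x4'+((x5')'+(x1'·(x1'+x5·x5'))')'·x4
= ((x5')'+(x1')')'·x4'+((x5')'+(x1'·x1')')'·x4
= ((x5')'+(x1')')'·x4'+((x5')'+(x1')')'·x4
= ((x5')'+(x1')')'
= x5'·x1'

x5'·x1'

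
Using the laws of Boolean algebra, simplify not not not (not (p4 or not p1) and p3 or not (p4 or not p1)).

p4 or not p1

not not not (not (p4 or not p1) and p3 or not (p4 or not p1))
= not not not not (p4 or not p1)   (absorption)
= not not (p4 or not p1)   (double negation)
= p4 or not p1   (double negation)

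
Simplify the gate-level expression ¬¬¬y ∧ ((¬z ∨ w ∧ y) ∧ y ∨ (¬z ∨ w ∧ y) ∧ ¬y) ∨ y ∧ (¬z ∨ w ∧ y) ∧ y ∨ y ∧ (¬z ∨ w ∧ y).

¬¬¬y ∧ ((¬z ∨ w ∧ y) ∧ y ∨ (¬z ∨ w ∧ y) ∧ ¬y) ∨ y ∧ (¬z ∨ w ∧ y) ∧ y ∨ y ∧ (¬z ∨ w ∧ y)
= ¬y ∧ ((¬z ∨ w ∧ y) ∧ y ∨ (¬z ∨ w ∧ y) ∧ ¬y) ∨ y ∧ (¬z ∨ w ∧ y) ∧ y ∨ y ∧ (¬z ∨ w ∧ y)   — double negation
= ¬y ∧ (¬z ∨ w ∧ y) ∨ y ∧ (¬z ∨ w ∧ y) ∧ y ∨ y ∧ (¬z ∨ w ∧ y)   — distribution
= ¬y ∧ (¬z ∨ w ∧ y) ∨ y ∧ (¬z ∨ w ∧ y)   — absorption
= ¬z ∨ w ∧ y   — distribution

¬z ∨ w ∧ y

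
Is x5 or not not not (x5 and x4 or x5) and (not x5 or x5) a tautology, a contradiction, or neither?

x5 or not not not (x5 and x4 or x5) and (not x5 or x5)
= x5 or not (x5 and x4 or x5) and (not x5 or x5)   [double negation]
= x5 or not (x5 and x4 or x5)   [complement / identity]
= x5 or not x5   [absorption]
= True   [complement]

tautology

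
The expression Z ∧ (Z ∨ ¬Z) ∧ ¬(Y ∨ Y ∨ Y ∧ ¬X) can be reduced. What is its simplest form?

Z ∧ (Z ∨ ¬Z) ∧ ¬(Y ∨ Y ∨ Y ∧ ¬X)
= Z ∧ ¬(Y ∨ Y ∨ Y ∧ ¬X)   — complement / identity
= Z ∧ ¬(Y ∨ Y)   — absorption
= Z ∧ ¬Y   — idempotence

Z ∧ ¬Y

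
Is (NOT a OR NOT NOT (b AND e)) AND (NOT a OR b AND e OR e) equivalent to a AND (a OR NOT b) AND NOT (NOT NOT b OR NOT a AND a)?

E1: (NOT a OR NOT NOT (b AND e)) AND (NOT a OR b AND e OR e)
    = (NOT a OR b AND e) AND (NOT a OR b AND e OR e)   — double negation
    = NOT a OR b AND e   — absorption
E2: a AND (a OR NOT b) AND NOT (NOT NOT b OR NOT a AND a)
    = a AND (a OR NOT b) AND NOT NOT NOT b   — complement / identity
    = a AND NOT NOT NOT b   — absorption
    = a AND NOT b   — double negation
These differ: at a=0, b=1, e=1, E1 = 1 but E2 = 0.

No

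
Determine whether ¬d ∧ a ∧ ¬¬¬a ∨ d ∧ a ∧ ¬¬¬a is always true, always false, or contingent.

¬d ∧ a ∧ ¬¬¬a ∨ d ∧ a ∧ ¬¬¬a
= a ∧ ¬¬¬a ∧ (¬d ∨ d)   (distribution)
= a ∧ ¬¬¬a   (complement / identity)
= a ∧ ¬a   (double negation)
= False   (complement)

always false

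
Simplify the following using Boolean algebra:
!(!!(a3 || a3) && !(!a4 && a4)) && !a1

!a3 && !a1

!(!!(a3 || a3) && !(!a4 && a4)) && !a1
= (!(a3 || a3) || !a4 && a4) && !a1   [De Morgan]
= !(a3 || a3) && !a1   [complement / identity]
= !a3 && !a1   [idempotence]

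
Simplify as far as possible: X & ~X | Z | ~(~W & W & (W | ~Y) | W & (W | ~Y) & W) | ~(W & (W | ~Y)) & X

X & ~X | Z | ~(~W & W & (W | ~Y) | W & (W | ~Y) & W) | ~(W & (W | ~Y)) & X
= Z | ~(~W & W & (W | ~Y) | W & (W | ~Y) & W) | ~(W & (W | ~Y)) & X   [complement / identity]
= Z | ~(W & (W | ~Y)) | ~(W & (W | ~Y)) & X   [distribution]
= Z | ~(W & (W | ~Y))   [absorption]
= Z | ~W   [absorption]

Z | ~W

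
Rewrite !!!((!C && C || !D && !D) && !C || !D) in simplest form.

!!!((!C && C || !D && !D) && !C || !D)
= !!!(!D && !D && !C || !D)   — complement / identity
= !(!D && !D && !C || !D)   — double negation
= !(!D && !C || !D)   — idempotence
= !!D   — absorption
= D   — double negation

D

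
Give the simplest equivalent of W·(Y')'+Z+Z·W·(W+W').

W·Y+Z

W·(Y')'+Z+Z·W·(W+W')
= W·(Y')'+Z+Z·W   (complement / identity)
= W·Y+Z+Z·W   (double negation)
= W·Y+Z   (absorption)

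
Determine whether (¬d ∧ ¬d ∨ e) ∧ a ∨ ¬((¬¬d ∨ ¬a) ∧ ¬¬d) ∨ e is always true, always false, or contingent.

(¬d ∧ ¬d ∨ e) ∧ a ∨ ¬((¬¬d ∨ ¬a) ∧ ¬¬d) ∨ e
= (¬d ∧ ¬d ∨ e) ∧ a ∨ ¬¬¬d ∨ e   [absorption]
= (¬d ∧ ¬d ∨ e) ∧ a ∨ ¬d ∨ e   [double negation]
= (¬d ∨ e) ∧ a ∨ ¬d ∨ e   [idempotence]
= ¬d ∨ e   [absorption]
This depends on d, e, so it is not a constant.

contingent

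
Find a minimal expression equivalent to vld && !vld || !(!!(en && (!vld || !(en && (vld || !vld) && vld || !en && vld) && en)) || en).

!en

vld && !vld || !(!!(en && (!vld || !(en && (vld || !vld) && vld || !en && vld) && en)) || en)
= !(!!(en && (!vld || !(en && (vld || !vld) && vld || !en && vld) && en)) || en)   [complement / identity]
= !(en && (!vld || !(en && (vld || !vld) && vld || !en && vld) && en) || en)   [double negation]
= !(en && (!vld || !(en && vld || !en && vld) && en) || en)   [complement / identity]
= !(en && (!vld || !vld && en) || en)   [distribution]
= !(en && !vld || en)   [absorption]
= !en   [absorption]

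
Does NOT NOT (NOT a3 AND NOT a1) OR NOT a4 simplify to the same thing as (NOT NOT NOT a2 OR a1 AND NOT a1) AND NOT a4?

No

E1: NOT NOT (NOT a3 AND NOT a1) OR NOT a4
    = NOT a3 AND NOT a1 OR NOT a4   (double negation)
E2: (NOT NOT NOT a2 OR a1 AND NOT a1) AND NOT a4
    = (NOT a2 OR a1 AND NOT a1) AND NOT a4   (double negation)
    = NOT a2 AND NOT a4   (complement / identity)
These differ: at a1=0, a2=1, a3=0, a4=0, E1 = 1 but E2 = 0.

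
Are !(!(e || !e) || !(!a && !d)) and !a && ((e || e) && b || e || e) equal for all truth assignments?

No

E1: !(!(e || !e) || !(!a && !d))
    = (e || !e) && !a && !d   [De Morgan]
    = !a && !d   [complement / identity]
E2: !a && ((e || e) && b || e || e)
    = !a && (e || e)   [absorption]
    = !a && e   [idempotence]
These differ: at a=0, b=1, d=1, e=1, E1 = 0 but E2 = 1.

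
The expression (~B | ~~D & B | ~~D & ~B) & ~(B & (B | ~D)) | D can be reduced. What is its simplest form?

(~B | ~~D & B | ~~D & ~B) & ~(B & (B | ~D)) | D
= (~B | ~~D) & ~(B & (B | ~D)) | D   (distribution)
= (~B | ~~D) & ~B | D   (absorption)
= (~B | D) & ~B | D   (double negation)
= ~B | D   (absorption)

~B | D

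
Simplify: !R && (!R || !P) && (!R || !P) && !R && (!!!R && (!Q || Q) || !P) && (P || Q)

!R && (P || Q)

!R && (!R || !P) && (!R || !P) && !R && (!!!R && (!Q || Q) || !P) && (P || Q)
= !R && (!R || !P) && (!R || !P) && !R && (!!!R || !P) && (P || Q)   — complement / identity
= !R && (!R || !P) && (!R || !P) && !R && (!R || !P) && (P || Q)   — double negation
= !R && (!R || !P) && !R && (!R || !P) && (P || Q)   — idempotence
= !R && (!R || !P) && (P || Q)   — idempotence
= !R && (P || Q)   — absorption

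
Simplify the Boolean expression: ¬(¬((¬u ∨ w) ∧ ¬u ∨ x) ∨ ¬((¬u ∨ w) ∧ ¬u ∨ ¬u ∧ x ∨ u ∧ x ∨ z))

¬(¬((¬u ∨ w) ∧ ¬u ∨ x) ∨ ¬((¬u ∨ w) ∧ ¬u ∨ ¬u ∧ x ∨ u ∧ x ∨ z))
= ¬(¬((¬u ∨ w) ∧ ¬u ∨ x) ∨ ¬((¬u ∨ w) ∧ ¬u ∨ x ∨ z))   (distribution)
= ((¬u ∨ w) ∧ ¬u ∨ x) ∧ ((¬u ∨ w) ∧ ¬u ∨ x ∨ z)   (De Morgan)
= (¬u ∨ w) ∧ ¬u ∨ x   (absorption)
= ¬u ∨ x   (absorption)

¬u ∨ x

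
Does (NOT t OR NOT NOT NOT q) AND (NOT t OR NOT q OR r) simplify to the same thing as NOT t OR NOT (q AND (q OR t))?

Yes

E1: (NOT t OR NOT NOT NOT q) AND (NOT t OR NOT q OR r)
    = (NOT t OR NOT q) AND (NOT t OR NOT q OR r)   [double negation]
    = NOT t OR NOT q   [absorption]
E2: NOT t OR NOT (q AND (q OR t))
    = NOT t OR NOT q   [absorption]
Both reduce to NOT t OR NOT q, so they are equivalent.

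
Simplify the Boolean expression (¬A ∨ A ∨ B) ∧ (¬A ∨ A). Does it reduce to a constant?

True

(¬A ∨ A ∨ B) ∧ (¬A ∨ A)
= ¬A ∨ A   — absorption
= True   — complement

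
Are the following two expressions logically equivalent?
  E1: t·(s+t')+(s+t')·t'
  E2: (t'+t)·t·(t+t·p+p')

No

E1: t·(s+t')+(s+t')·t'
    = s+t'
E2: (t'+t)·t·(t+t·p+p')
    = t·(t+t·p+p')
    = t·(t+p')
    = t
These differ: at p=0, s=0, t=0, E1 = 1 but E2 = 0.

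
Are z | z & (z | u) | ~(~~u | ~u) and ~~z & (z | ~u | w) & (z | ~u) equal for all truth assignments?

Yes

E1: z | z & (z | u) | ~(~~u | ~u)
    = z | z & (z | u) | ~u & u   [De Morgan]
    = z | z | ~u & u   [absorption]
    = z | z   [complement / identity]
    = z   [idempotence]
E2: ~~z & (z | ~u | w) & (z | ~u)
    = ~~z & (z | ~u)   [absorption]
    = z & (z | ~u)   [double negation]
    = z   [absorption]
Both reduce to z, so they are equivalent.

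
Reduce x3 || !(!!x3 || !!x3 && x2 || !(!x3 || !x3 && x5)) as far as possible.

x3 || !(!!x3 || !!x3 && x2 || !(!x3 || !x3 && x5))
= x3 || !(!!x3 || !!x3 && x2 || !!x3)   [absorption]
= x3 || !(!!x3 || !!x3)   [absorption]
= x3 || !!!x3   [idempotence]
= x3 || !x3   [double negation]
= true   [complement]

true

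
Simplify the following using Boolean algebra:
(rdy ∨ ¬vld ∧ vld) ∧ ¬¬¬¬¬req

(rdy ∨ ¬vld ∧ vld) ∧ ¬¬¬¬¬req
= rdy ∧ ¬¬¬¬¬req
= rdy ∧ ¬¬¬req
= rdy ∧ ¬req

rdy ∧ ¬req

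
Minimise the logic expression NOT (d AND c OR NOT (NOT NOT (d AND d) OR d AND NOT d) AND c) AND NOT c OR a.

NOT (d AND c OR NOT (NOT NOT (d AND d) OR d AND NOT d) AND c) AND NOT c OR a
= NOT (d AND c OR NOT (d AND d OR d AND NOT d) AND c) AND NOT c OR a   (double negation)
= NOT (d AND c OR NOT d AND c) AND NOT c OR a   (distribution)
= NOT c AND NOT c OR a   (distribution)
= NOT c OR a   (idempotence)

NOT c OR a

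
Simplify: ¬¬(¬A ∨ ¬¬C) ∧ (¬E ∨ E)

¬A ∨ C

¬¬(¬A ∨ ¬¬C) ∧ (¬E ∨ E)
= ¬¬(¬A ∨ C) ∧ (¬E ∨ E)   (double negation)
= ¬¬(¬A ∨ C)   (complement / identity)
= ¬A ∨ C   (double negation)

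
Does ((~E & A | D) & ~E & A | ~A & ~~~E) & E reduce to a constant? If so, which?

((~E & A | D) & ~E & A | ~A & ~~~E) & E
= ((~E & A | D) & ~E & A | ~A & ~E) & E   — double negation
= (~E & A | ~A & ~E) & E   — absorption
= ~E & E   — distribution
= 0   — complement

yes, False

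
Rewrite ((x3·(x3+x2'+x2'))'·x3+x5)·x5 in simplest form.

((x3·(x3+x2'+x2'))'·x3+x5)·x5
= ((x3·(x3+x2'))'·x3+x5)·x5   [idempotence]
= (x3'·x3+x5)·x5   [absorption]
= x5·x5   [complement / identity]
= x5   [idempotence]

x5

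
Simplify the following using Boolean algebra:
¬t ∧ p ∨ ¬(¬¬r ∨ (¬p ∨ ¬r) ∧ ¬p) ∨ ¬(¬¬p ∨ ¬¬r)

¬t ∧ p ∨ ¬(¬¬r ∨ (¬p ∨ ¬r) ∧ ¬p) ∨ ¬(¬¬p ∨ ¬¬r)
= ¬t ∧ p ∨ ¬(¬¬r ∨ ¬p) ∨ ¬(¬¬p ∨ ¬¬r)   — absorption
= ¬t ∧ p ∨ ¬r ∧ p ∨ ¬(¬¬p ∨ ¬¬r)   — De Morgan
= ¬t ∧ p ∨ ¬r ∧ p ∨ ¬p ∧ ¬r   — De Morgan
= ¬t ∧ p ∨ ¬r   — distribution

¬t ∧ p ∨ ¬r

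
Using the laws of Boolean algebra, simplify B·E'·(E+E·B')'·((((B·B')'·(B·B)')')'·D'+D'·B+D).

B·E'·(E+E·B')'·((((B·B')'·(B·B)')')'·D'+D'·B+D)
= B·E'·(E+E·B')'·((B·B'+B·B)'·D'+D'·B+D)
= B·E'·(E+E·B')'·(B'·D'+D'·B+D)
= B·E'·(E+E·B')'·(D'+D)
= B·E'·E'·(D'+D)
= B·E'·E'
= B·E'

B·E'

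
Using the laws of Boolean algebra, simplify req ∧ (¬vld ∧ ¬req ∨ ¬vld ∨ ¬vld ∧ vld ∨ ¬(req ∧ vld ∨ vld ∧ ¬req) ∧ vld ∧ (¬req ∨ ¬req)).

req ∧ ¬vld

req ∧ (¬vld ∧ ¬req ∨ ¬vld ∨ ¬vld ∧ vld ∨ ¬(req ∧ vld ∨ vld ∧ ¬req) ∧ vld ∧ (¬req ∨ ¬req))
= req ∧ (¬vld ∧ ¬req ∨ ¬vld ∨ ¬vld ∧ vld ∨ ¬(req ∧ vld ∨ vld ∧ ¬req) ∧ vld ∧ ¬req)   — idempotence
= req ∧ (¬vld ∧ ¬req ∨ ¬vld ∨ ¬vld ∧ vld ∨ ¬vld ∧ vld ∧ ¬req)   — distribution
= req ∧ (¬vld ∧ ¬req ∨ ¬vld ∨ ¬vld ∧ vld)   — absorption
= req ∧ (¬vld ∧ ¬req ∨ ¬vld)   — complement / identity
= req ∧ ¬vld   — absorption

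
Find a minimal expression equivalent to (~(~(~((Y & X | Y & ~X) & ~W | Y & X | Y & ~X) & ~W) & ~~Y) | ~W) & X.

(~(~(~((Y & X | Y & ~X) & ~W | Y & X | Y & ~X) & ~W) & ~~Y) | ~W) & X
= (~((Y & X | Y & ~X) & ~W | Y & X | Y & ~X) & ~W | ~Y | ~W) & X
= (~(Y & X | Y & ~X) & ~W | ~Y | ~W) & X
= (~Y & ~W | ~Y | ~W) & X
= (~Y | ~W) & X

(~Y | ~W) & X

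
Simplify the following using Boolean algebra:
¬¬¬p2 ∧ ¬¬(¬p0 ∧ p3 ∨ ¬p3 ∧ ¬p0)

¬¬¬p2 ∧ ¬¬(¬p0 ∧ p3 ∨ ¬p3 ∧ ¬p0)
= ¬¬¬p2 ∧ (¬p0 ∧ p3 ∨ ¬p3 ∧ ¬p0)   (double negation)
= ¬¬¬p2 ∧ ¬p0   (distribution)
= ¬p2 ∧ ¬p0   (double negation)

¬p2 ∧ ¬p0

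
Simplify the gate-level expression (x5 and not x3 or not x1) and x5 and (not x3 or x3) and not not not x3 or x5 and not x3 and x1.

(x5 and not x3 or not x1) and x5 and (not x3 or x3) and not not not x3 or x5 and not x3 and x1
= (x5 and not x3 or not x1) and x5 and not not not x3 or x5 and not x3 and x1   — complement / identity
= (x5 and not x3 or not x1) and x5 and not x3 or x5 and not x3 and x1   — double negation
= x5 and not x3 or x5 and not x3 and x1   — absorption
= x5 and not x3   — absorption

x5 and not x3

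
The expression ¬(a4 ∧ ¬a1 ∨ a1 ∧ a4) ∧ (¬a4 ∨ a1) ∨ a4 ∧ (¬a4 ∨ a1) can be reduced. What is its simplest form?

¬a4 ∨ a1

¬(a4 ∧ ¬a1 ∨ a1 ∧ a4) ∧ (¬a4 ∨ a1) ∨ a4 ∧ (¬a4 ∨ a1)
= ¬a4 ∧ (¬a4 ∨ a1) ∨ a4 ∧ (¬a4 ∨ a1)   [distribution]
= ¬a4 ∨ a1   [distribution]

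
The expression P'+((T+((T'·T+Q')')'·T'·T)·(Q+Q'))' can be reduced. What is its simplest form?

P'+T'

P'+((T+((T'·T+Q')')'·T'·T)·(Q+Q'))'
= P'+((T+(T'·T+Q')·T'·T)·(Q+Q'))'
= P'+((T+T'·T)·(Q+Q'))'
= P'+(T·(Q+Q'))'
= P'+T'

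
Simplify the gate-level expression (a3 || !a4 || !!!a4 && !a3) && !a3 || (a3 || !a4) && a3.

(a3 || !a4 || !!!a4 && !a3) && !a3 || (a3 || !a4) && a3
= (a3 || !a4 || !a4 && !a3) && !a3 || (a3 || !a4) && a3   (double negation)
= (a3 || !a4) && !a3 || (a3 || !a4) && a3   (absorption)
= a3 || !a4   (distribution)

a3 || !a4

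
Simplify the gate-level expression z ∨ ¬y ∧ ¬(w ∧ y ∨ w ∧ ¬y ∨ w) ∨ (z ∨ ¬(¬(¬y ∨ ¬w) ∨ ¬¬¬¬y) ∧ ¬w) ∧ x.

z ∨ ¬y ∧ ¬(w ∧ y ∨ w ∧ ¬y ∨ w) ∨ (z ∨ ¬(¬(¬y ∨ ¬w) ∨ ¬¬¬¬y) ∧ ¬w) ∧ x
= z ∨ ¬y ∧ ¬(w ∧ y ∨ w ∧ ¬y ∨ w) ∨ (z ∨ ¬(¬(¬y ∨ ¬w) ∨ ¬¬y) ∧ ¬w) ∧ x   (double negation)
= z ∨ ¬y ∧ ¬(w ∧ y ∨ w ∧ ¬y ∨ w) ∨ (z ∨ (¬y ∨ ¬w) ∧ ¬y ∧ ¬w) ∧ x   (De Morgan)
= z ∨ ¬y ∧ ¬(w ∨ w) ∨ (z ∨ (¬y ∨ ¬w) ∧ ¬y ∧ ¬w) ∧ x   (distribution)
= z ∨ ¬y ∧ ¬w ∨ (z ∨ (¬y ∨ ¬w) ∧ ¬y ∧ ¬w) ∧ x   (idempotence)
= z ∨ ¬y ∧ ¬w ∨ (z ∨ ¬y ∧ ¬w) ∧ x   (absorption)
= z ∨ ¬y ∧ ¬w   (absorption)

z ∨ ¬y ∧ ¬w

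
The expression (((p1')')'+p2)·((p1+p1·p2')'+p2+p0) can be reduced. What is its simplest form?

(((p1')')'+p2)·((p1+p1·p2')'+p2+p0)
= (((p1')')'+p2)·(p1'+p2+p0)   — absorption
= (p1'+p2)·(p1'+p2+p0)   — double negation
= p1'+p2   — absorption

p1'+p2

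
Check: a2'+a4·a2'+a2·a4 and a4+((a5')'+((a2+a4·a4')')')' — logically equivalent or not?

E1: a2'+a4·a2'+a2·a4
    = a2'+a4   (distribution)
E2: a4+((a5')'+((a2+a4·a4')')')'
    = a4+((a5')'+(a2')')'   (complement / identity)
    = a4+a5'·a2'   (De Morgan)
These differ: at a2=0, a4=0, a5=1, E1 = 1 but E2 = 0.

No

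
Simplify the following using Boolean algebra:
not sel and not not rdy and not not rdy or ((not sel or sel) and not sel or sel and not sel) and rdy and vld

not sel and not not rdy and not not rdy or ((not sel or sel) and not sel or sel and not sel) and rdy and vld
= not sel and not not rdy and not not rdy or (not sel or sel) and not sel and rdy and vld   [complement / identity]
= not sel and not not rdy or (not sel or sel) and not sel and rdy and vld   [idempotence]
= not sel and not not rdy or not sel and rdy and vld   [complement / identity]
= not sel and rdy or not sel and rdy and vld   [double negation]
= not sel and rdy   [absorption]

not sel and rdy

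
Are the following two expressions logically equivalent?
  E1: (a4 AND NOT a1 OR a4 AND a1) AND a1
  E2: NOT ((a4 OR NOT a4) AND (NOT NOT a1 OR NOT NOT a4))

No

E1: (a4 AND NOT a1 OR a4 AND a1) AND a1
    = a4 AND a1   — distribution
E2: NOT ((a4 OR NOT a4) AND (NOT NOT a1 OR NOT NOT a4))
    = NOT (NOT NOT a1 OR NOT NOT a4)   — complement / identity
    = NOT a1 AND NOT a4   — De Morgan
These differ: at a1=0, a4=0, E1 = 0 but E2 = 1.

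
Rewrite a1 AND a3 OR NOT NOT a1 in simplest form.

a1 AND a3 OR NOT NOT a1
= a1 AND a3 OR a1   [double negation]
= a1   [absorption]

a1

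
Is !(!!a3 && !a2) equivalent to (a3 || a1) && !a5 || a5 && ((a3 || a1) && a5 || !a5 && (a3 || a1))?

No

E1: !(!!a3 && !a2)
    = !a3 || a2   — De Morgan
E2: (a3 || a1) && !a5 || a5 && ((a3 || a1) && a5 || !a5 && (a3 || a1))
    = (a3 || a1) && !a5 || a5 && (a3 || a1)   — distribution
    = a3 || a1   — distribution
These differ: at a1=0, a2=0, a3=0, a5=0, E1 = 1 but E2 = 0.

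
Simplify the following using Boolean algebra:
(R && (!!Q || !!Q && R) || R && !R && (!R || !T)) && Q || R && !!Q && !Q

R && Q

(R && (!!Q || !!Q && R) || R && !R && (!R || !T)) && Q || R && !!Q && !Q
= (R && !!Q || R && !R && (!R || !T)) && Q || R && !!Q && !Q   — absorption
= (R && !!Q || R && !R) && Q || R && !!Q && !Q   — absorption
= R && !!Q && Q || R && !!Q && !Q   — complement / identity
= R && !!Q   — distribution
= R && Q   — double negation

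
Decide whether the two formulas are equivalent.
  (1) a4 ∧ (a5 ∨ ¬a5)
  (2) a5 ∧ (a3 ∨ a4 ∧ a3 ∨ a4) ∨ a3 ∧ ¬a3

No

E1: a4 ∧ (a5 ∨ ¬a5)
    = a4   [complement / identity]
E2: a5 ∧ (a3 ∨ a4 ∧ a3 ∨ a4) ∨ a3 ∧ ¬a3
    = a5 ∧ (a3 ∨ a4) ∨ a3 ∧ ¬a3   [absorption]
    = a5 ∧ (a3 ∨ a4)   [complement / identity]
These differ: at a3=0, a4=1, a5=0, E1 = 1 but E2 = 0.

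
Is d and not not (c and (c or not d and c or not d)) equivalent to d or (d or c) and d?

E1: d and not not (c and (c or not d and c or not d))
    = d and not not (c and (c or not d))   (absorption)
    = d and c and (c or not d)   (double negation)
    = d and c   (absorption)
E2: d or (d or c) and d
    = d or d   (absorption)
    = d   (idempotence)
These differ: at c=0, d=1, E1 = 0 but E2 = 1.

No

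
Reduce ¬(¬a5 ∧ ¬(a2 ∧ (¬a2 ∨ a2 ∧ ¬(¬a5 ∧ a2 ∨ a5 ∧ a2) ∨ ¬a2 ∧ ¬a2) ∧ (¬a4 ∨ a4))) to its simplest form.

a5

¬(¬a5 ∧ ¬(a2 ∧ (¬a2 ∨ a2 ∧ ¬(¬a5 ∧ a2 ∨ a5 ∧ a2) ∨ ¬a2 ∧ ¬a2) ∧ (¬a4 ∨ a4)))
= ¬(¬a5 ∧ ¬(a2 ∧ (¬a2 ∨ a2 ∧ ¬a2 ∨ ¬a2 ∧ ¬a2) ∧ (¬a4 ∨ a4)))   (distribution)
= ¬(¬a5 ∧ ¬(a2 ∧ (¬a2 ∨ ¬a2) ∧ (¬a4 ∨ a4)))   (distribution)
= ¬(¬a5 ∧ ¬(a2 ∧ (¬a2 ∨ ¬a2)))   (complement / identity)
= ¬(¬a5 ∧ ¬(a2 ∧ ¬a2))   (idempotence)
= a5 ∨ a2 ∧ ¬a2   (De Morgan)
= a5   (complement / identity)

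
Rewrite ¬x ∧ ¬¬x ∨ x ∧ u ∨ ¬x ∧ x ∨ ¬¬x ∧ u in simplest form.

¬x ∧ ¬¬x ∨ x ∧ u ∨ ¬x ∧ x ∨ ¬¬x ∧ u
= ¬x ∧ ¬¬x ∨ x ∧ u ∨ ¬¬x ∧ u   [complement / identity]
= ¬x ∧ x ∨ x ∧ u ∨ ¬¬x ∧ u   [double negation]
= x ∧ u ∨ ¬¬x ∧ u   [complement / identity]
= x ∧ u ∨ x ∧ u   [double negation]
= x ∧ u   [idempotence]

x ∧ u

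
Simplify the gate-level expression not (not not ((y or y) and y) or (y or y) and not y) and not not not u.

not (not not ((y or y) and y) or (y or y) and not y) and not not not u
= not (not not ((y or y) and y) or (y or y) and not y) and not u
= not ((y or y) and y or (y or y) and not y) and not u
= not (y or y) and not u
= not y and not u

not y and not u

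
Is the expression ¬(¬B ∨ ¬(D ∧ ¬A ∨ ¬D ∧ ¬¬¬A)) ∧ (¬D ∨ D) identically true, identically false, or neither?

neither

¬(¬B ∨ ¬(D ∧ ¬A ∨ ¬D ∧ ¬¬¬A)) ∧ (¬D ∨ D)
= ¬(¬B ∨ ¬(D ∧ ¬A ∨ ¬D ∧ ¬¬¬A))   (complement / identity)
= B ∧ (D ∧ ¬A ∨ ¬D ∧ ¬¬¬A)   (De Morgan)
= B ∧ (D ∧ ¬A ∨ ¬D ∧ ¬A)   (double negation)
= B ∧ ¬A   (distribution)
This depends on A, B, so it is not a constant.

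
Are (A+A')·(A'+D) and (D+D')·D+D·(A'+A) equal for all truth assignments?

No

E1: (A+A')·(A'+D)
    = A'+D   (complement / identity)
E2: (D+D')·D+D·(A'+A)
    = (D+D')·D+D   (complement / identity)
    = D+D   (complement / identity)
    = D   (idempotence)
These differ: at A=0, D=0, E1 = 1 but E2 = 0.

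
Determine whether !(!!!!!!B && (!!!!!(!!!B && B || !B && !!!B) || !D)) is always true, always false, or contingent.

!(!!!!!!B && (!!!!!(!!!B && B || !B && !!!B) || !D))
= !(!!!!!!B && (!!!!!!!!B || !D))   [distribution]
= !(!!!!!!B && (!!!!!!B || !D))   [double negation]
= !!!!!!!B   [absorption]
= !!!!!B   [double negation]
= !!!B   [double negation]
= !B   [double negation]
This depends on B, so it is not a constant.

contingent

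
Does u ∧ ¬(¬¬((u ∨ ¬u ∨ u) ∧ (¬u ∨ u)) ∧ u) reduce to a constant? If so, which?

yes, False

u ∧ ¬(¬¬((u ∨ ¬u ∨ u) ∧ (¬u ∨ u)) ∧ u)
= u ∧ ¬((u ∨ ¬u ∨ u) ∧ (¬u ∨ u) ∧ u)   (double negation)
= u ∧ ¬(((¬u ∨ u) ∧ ¬u ∨ u) ∧ u)   (distribution)
= u ∧ ¬((¬u ∨ u) ∧ u)   (complement / identity)
= u ∧ ¬u   (complement / identity)
= False   (complement)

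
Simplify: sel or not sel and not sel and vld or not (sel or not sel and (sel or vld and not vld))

sel or not sel and not sel and vld or not (sel or not sel and (sel or vld and not vld))
= sel or not sel and not sel and vld or not (sel or not sel and sel)   (complement / identity)
= sel or not sel and not sel and vld or not sel   (complement / identity)
= sel or not sel and vld or not sel   (idempotence)
= sel or not sel   (absorption)
= True   (complement)

True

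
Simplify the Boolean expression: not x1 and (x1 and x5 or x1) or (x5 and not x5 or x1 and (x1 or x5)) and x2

x1 and x2

not x1 and (x1 and x5 or x1) or (x5 and not x5 or x1 and (x1 or x5)) and x2
= not x1 and (x1 and x5 or x1) or (x5 and not x5 or x1) and x2
= not x1 and x1 or (x5 and not x5 or x1) and x2
= (x5 and not x5 or x1) and x2
= x1 and x2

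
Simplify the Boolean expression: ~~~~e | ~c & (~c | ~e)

e | ~c

~~~~e | ~c & (~c | ~e)
= ~~e | ~c & (~c | ~e)   — double negation
= ~~e | ~c   — absorption
= e | ~c   — double negation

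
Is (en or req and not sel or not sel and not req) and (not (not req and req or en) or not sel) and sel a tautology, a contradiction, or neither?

contradiction

(en or req and not sel or not sel and not req) and (not (not req and req or en) or not sel) and sel
= (en or not sel) and (not (not req and req or en) or not sel) and sel   (distribution)
= (en and not (not req and req or en) or not sel) and sel   (distribution)
= (en and not en or not sel) and sel   (complement / identity)
= not sel and sel   (complement / identity)
= False   (complement)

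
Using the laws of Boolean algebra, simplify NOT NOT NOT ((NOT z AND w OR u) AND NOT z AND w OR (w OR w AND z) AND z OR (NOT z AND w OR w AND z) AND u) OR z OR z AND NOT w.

NOT NOT NOT ((NOT z AND w OR u) AND NOT z AND w OR (w OR w AND z) AND z OR (NOT z AND w OR w AND z) AND u) OR z OR z AND NOT w
= NOT NOT NOT ((NOT z AND w OR u) AND NOT z AND w OR (w OR w AND z) AND z OR (NOT z AND w OR w AND z) AND u) OR z
= NOT NOT NOT (NOT z AND w OR (w OR w AND z) AND z OR (NOT z AND w OR w AND z) AND u) OR z
= NOT NOT NOT (NOT z AND w OR w AND z OR (NOT z AND w OR w AND z) AND u) OR z
= NOT NOT NOT (NOT z AND w OR w AND z) OR z
= NOT NOT NOT w OR z
= NOT w OR z

NOT w OR z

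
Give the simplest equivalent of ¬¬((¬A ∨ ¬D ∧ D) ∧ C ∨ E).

¬¬((¬A ∨ ¬D ∧ D) ∧ C ∨ E)
= ¬¬(¬A ∧ C ∨ E)   — complement / identity
= ¬A ∧ C ∨ E   — double negation

¬A ∧ C ∨ E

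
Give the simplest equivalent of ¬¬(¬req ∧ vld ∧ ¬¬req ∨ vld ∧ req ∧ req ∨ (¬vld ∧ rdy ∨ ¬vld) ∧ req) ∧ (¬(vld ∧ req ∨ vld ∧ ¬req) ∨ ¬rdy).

¬¬(¬req ∧ vld ∧ ¬¬req ∨ vld ∧ req ∧ req ∨ (¬vld ∧ rdy ∨ ¬vld) ∧ req) ∧ (¬(vld ∧ req ∨ vld ∧ ¬req) ∨ ¬rdy)
= ¬¬(¬req ∧ vld ∧ ¬¬req ∨ vld ∧ req ∧ req ∨ ¬vld ∧ req) ∧ (¬(vld ∧ req ∨ vld ∧ ¬req) ∨ ¬rdy)
= ¬¬(¬req ∧ vld ∧ req ∨ vld ∧ req ∧ req ∨ ¬vld ∧ req) ∧ (¬(vld ∧ req ∨ vld ∧ ¬req) ∨ ¬rdy)
= ¬¬(vld ∧ req ∨ ¬vld ∧ req) ∧ (¬(vld ∧ req ∨ vld ∧ ¬req) ∨ ¬rdy)
= ¬¬req ∧ (¬(vld ∧ req ∨ vld ∧ ¬req) ∨ ¬rdy)
= ¬¬req ∧ (¬vld ∨ ¬rdy)
= req ∧ (¬vld ∨ ¬rdy)

req ∧ (¬vld ∨ ¬rdy)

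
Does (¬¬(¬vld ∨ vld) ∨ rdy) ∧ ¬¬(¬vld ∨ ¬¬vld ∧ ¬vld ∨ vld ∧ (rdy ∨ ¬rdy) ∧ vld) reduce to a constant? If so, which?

yes, True

(¬¬(¬vld ∨ vld) ∨ rdy) ∧ ¬¬(¬vld ∨ ¬¬vld ∧ ¬vld ∨ vld ∧ (rdy ∨ ¬rdy) ∧ vld)
= (¬¬(¬vld ∨ vld) ∨ rdy) ∧ ¬¬(¬vld ∨ ¬¬vld ∧ ¬vld ∨ vld ∧ vld)   — complement / identity
= (¬¬(¬vld ∨ vld) ∨ rdy) ∧ ¬¬(¬vld ∨ vld ∧ ¬vld ∨ vld ∧ vld)   — double negation
= (¬¬(¬vld ∨ vld) ∨ rdy) ∧ ¬¬(¬vld ∨ vld)   — distribution
= ¬¬(¬vld ∨ vld)   — absorption
= ¬vld ∨ vld   — double negation
= True   — complement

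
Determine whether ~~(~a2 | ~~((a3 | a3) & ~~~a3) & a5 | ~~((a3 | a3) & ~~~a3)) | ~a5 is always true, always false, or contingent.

~~(~a2 | ~~((a3 | a3) & ~~~a3) & a5 | ~~((a3 | a3) & ~~~a3)) | ~a5
= ~~(~a2 | ~~((a3 | a3) & ~~~a3)) | ~a5   (absorption)
= ~~(~a2 | ~~(a3 & ~~~a3)) | ~a5   (idempotence)
= ~~(~a2 | a3 & ~~~a3) | ~a5   (double negation)
= ~~(~a2 | a3 & ~a3) | ~a5   (double negation)
= ~~~a2 | ~a5   (complement / identity)
= ~a2 | ~a5   (double negation)
This depends on a2, a5, so it is not a constant.

contingent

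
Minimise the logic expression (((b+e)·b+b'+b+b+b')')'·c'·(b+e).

(((b+e)·b+b'+b+b+b')')'·c'·(b+e)
= (((b+e)·b+b'+b+b')')'·c'·(b+e)   — idempotence
= ((b+b'+b+b')')'·c'·(b+e)   — absorption
= ((b+b')')'·c'·(b+e)   — idempotence
= (b+b')·c'·(b+e)   — double negation
= c'·(b+e)   — complement / identity

c'·(b+e)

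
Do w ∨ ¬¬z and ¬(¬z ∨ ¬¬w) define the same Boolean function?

No

E1: w ∨ ¬¬z
    = w ∨ z   — double negation
E2: ¬(¬z ∨ ¬¬w)
    = z ∧ ¬w   — De Morgan
These differ: at w=1, z=0, E1 = 1 but E2 = 0.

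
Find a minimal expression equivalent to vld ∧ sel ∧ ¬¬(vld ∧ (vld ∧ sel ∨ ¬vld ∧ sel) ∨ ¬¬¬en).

vld ∧ sel ∧ ¬¬(vld ∧ (vld ∧ sel ∨ ¬vld ∧ sel) ∨ ¬¬¬en)
= vld ∧ sel ∧ (vld ∧ (vld ∧ sel ∨ ¬vld ∧ sel) ∨ ¬¬¬en)   [double negation]
= vld ∧ sel ∧ (vld ∧ sel ∨ ¬¬¬en)   [distribution]
= vld ∧ sel ∧ (vld ∧ sel ∨ ¬en)   [double negation]
= vld ∧ sel   [absorption]

vld ∧ sel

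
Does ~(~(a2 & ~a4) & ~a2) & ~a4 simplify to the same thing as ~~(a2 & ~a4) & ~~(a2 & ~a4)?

E1: ~(~(a2 & ~a4) & ~a2) & ~a4
    = (a2 & ~a4 | a2) & ~a4
    = a2 & ~a4
E2: ~~(a2 & ~a4) & ~~(a2 & ~a4)
    = ~~(a2 & ~a4)
    = a2 & ~a4
Both reduce to a2 & ~a4, so they are equivalent.

Yes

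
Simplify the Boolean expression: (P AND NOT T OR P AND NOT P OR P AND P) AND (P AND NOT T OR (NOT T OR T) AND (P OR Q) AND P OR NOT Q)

P

(P AND NOT T OR P AND NOT P OR P AND P) AND (P AND NOT T OR (NOT T OR T) AND (P OR Q) AND P OR NOT Q)
= (P AND NOT T OR P AND NOT P OR P AND P) AND (P AND NOT T OR (P OR Q) AND P OR NOT Q)   — complement / identity
= (P AND NOT T OR P AND NOT P OR P AND P) AND (P AND NOT T OR P OR NOT Q)   — absorption
= (P AND NOT T OR P) AND (P AND NOT T OR P OR NOT Q)   — distribution
= P AND NOT T OR P   — absorption
= P   — absorption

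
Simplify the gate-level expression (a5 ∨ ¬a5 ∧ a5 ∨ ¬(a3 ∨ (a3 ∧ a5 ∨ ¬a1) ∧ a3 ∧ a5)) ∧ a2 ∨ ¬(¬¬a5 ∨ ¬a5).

(a5 ∨ ¬a3) ∧ a2

(a5 ∨ ¬a5 ∧ a5 ∨ ¬(a3 ∨ (a3 ∧ a5 ∨ ¬a1) ∧ a3 ∧ a5)) ∧ a2 ∨ ¬(¬¬a5 ∨ ¬a5)
= (a5 ∨ ¬a5 ∧ a5 ∨ ¬(a3 ∨ a3 ∧ a5)) ∧ a2 ∨ ¬(¬¬a5 ∨ ¬a5)   [absorption]
= (a5 ∨ ¬a5 ∧ a5 ∨ ¬(a3 ∨ a3 ∧ a5)) ∧ a2 ∨ ¬a5 ∧ a5   [De Morgan]
= (a5 ∨ ¬(a3 ∨ a3 ∧ a5)) ∧ a2 ∨ ¬a5 ∧ a5   [complement / identity]
= (a5 ∨ ¬a3) ∧ a2 ∨ ¬a5 ∧ a5   [absorption]
= (a5 ∨ ¬a3) ∧ a2   [complement / identity]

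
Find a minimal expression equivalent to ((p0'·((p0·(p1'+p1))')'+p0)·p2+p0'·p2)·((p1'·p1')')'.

p2·p1'

((p0'·((p0·(p1'+p1))')'+p0)·p2+p0'·p2)·((p1'·p1')')'
= ((p0'·((p0·(p1'+p1))')'+p0)·p2+p0'·p2)·(p1+p1)'   (De Morgan)
= ((p0'·(p0')'+p0)·p2+p0'·p2)·(p1+p1)'   (complement / identity)
= ((p0'·p0+p0)·p2+p0'·p2)·(p1+p1)'   (double negation)
= (p0·p2+p0'·p2)·(p1+p1)'   (complement / identity)
= (p0·p2+p0'·p2)·p1'   (idempotence)
= p2·p1'   (distribution)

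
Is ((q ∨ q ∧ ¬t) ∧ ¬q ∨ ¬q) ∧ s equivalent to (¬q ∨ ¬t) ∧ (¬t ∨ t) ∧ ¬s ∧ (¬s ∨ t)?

E1: ((q ∨ q ∧ ¬t) ∧ ¬q ∨ ¬q) ∧ s
    = (q ∧ ¬q ∨ ¬q) ∧ s   [absorption]
    = ¬q ∧ s   [complement / identity]
E2: (¬q ∨ ¬t) ∧ (¬t ∨ t) ∧ ¬s ∧ (¬s ∨ t)
    = (¬q ∨ ¬t) ∧ (¬t ∨ t) ∧ ¬s   [absorption]
    = (¬q ∨ ¬t) ∧ ¬s   [complement / identity]
These differ: at q=0, s=0, t=0, E1 = 0 but E2 = 1.

No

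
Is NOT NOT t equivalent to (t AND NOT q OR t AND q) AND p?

No

E1: NOT NOT t
    = t   (double negation)
E2: (t AND NOT q OR t AND q) AND p
    = t AND p   (distribution)
These differ: at p=0, q=0, t=1, E1 = 1 but E2 = 0.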